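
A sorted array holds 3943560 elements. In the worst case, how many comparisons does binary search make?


Halving sequence: 3943560 -> 1971780 -> 985890 -> 492945 -> 246472 -> 123236 -> 61618 -> 30809 -> 15404 -> 7702 -> 3851 -> 1925 -> 962 -> 481 -> 240 -> 120 -> 60 -> 30 -> 15 -> 7 -> 3 -> 1
Number of halvings = 21
Max comparisons = 21 + 1 = 22


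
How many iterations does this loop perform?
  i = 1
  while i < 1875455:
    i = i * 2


The loop variable doubles each iteration:
i = 1 -> 2 -> 4 -> 8 -> 16 -> 32 -> 64 -> 128 -> 256 -> 512 -> 1024 -> 2048 -> 4096 -> 8192 -> 16384 -> 32768 -> 65536 -> 131072 -> 262144 -> 524288 -> 1048576 -> 2097152 (stop, 2097152 >= 1875455)
Number of doublings = ceil(log2(1875455)) = 21


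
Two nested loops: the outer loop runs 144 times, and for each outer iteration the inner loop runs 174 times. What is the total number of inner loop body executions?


Outer loop: 144 iterations
Inner loop: 174 iterations per outer iteration
Total = 144 * 174 = 25056


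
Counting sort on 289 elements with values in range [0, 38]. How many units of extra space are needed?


Output array size: 289 (to store sorted result)
Count array size: 39 (one slot per possible value, range 0 to 38)
Total extra space = 289 + 39 = 328


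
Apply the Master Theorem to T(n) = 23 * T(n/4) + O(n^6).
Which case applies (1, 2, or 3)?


The Master Theorem: T(n) = a*T(n/b) + O(n^c)
  a = 23, b = 4, c = 6
log_b(a) = log_4(23) ~ 2.262
Compare b^c with a: 4^6 = 4096 > 23, so c > log_b(a).
Since c > log_b(a), Case 3 applies.
T(n) = O(n^6)
Master Theorem case = 3


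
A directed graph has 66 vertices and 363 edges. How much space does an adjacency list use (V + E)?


Adjacency list: one list head per vertex + one entry per edge
Vertex heads: 66
Edge entries: 363
Total = 66 + 363 = 429


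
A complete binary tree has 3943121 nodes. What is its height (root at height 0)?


In a complete binary tree, level k holds nodes 2^k .. 2^(k+1)-1 (1-indexed).
Height = floor(log2(n)) = floor(log2(3943121)) = 21
Check: 2^21 = 2097152 <= 3943121 < 4194304 = 2^22


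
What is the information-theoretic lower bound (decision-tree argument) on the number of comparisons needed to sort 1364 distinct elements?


A binary decision tree of height h has at most 2^h leaves and needs at least n! of them, so h >= ceil(log2(n!)).
1364! is far too large to multiply out, so use Stirling's series:
  ln(n!) ~ n ln n - n + (1/2) ln(2 pi n) + 1/(12n)  (error below 1/(360 n^3), negligible here)
  ln(1364) = 7.2181768
  n ln n = 1364 * 7.2181768 = 9845.5932
  (1/2) ln(2 pi * 1364) = (1/2) ln(8570.2648) = 4.5280
  1/(12*1364) = 0.0001
  ln(1364!) ~ 9845.5932 - 1364 + 4.5280 + 0.0001 = 8486.1213
Convert to base 2: log2(1364!) = 8486.1213 / ln 2 = 8486.1213 / 0.69314718 = 12242.8851
ceil(12242.8851) = 12243


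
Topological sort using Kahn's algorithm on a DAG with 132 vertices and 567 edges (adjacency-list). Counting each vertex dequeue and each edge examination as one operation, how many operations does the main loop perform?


Kahn's algorithm:
  1. Compute in-degrees: O(V + E)
  2. Process queue: each vertex dequeued once (O(V))
     each edge examined once (O(E))
Total = V + E = 132 + 567 = 699


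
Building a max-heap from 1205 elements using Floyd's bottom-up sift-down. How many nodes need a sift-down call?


In a heap of 1205 elements (0-indexed array):
  Last element index: 1204
  Parent of last element: floor((1204 - 1) / 2) = 601
  Internal nodes: indices 0 to 601
  Count = floor(1205/2) = 602


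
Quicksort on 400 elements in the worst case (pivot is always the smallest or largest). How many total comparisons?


In the worst case, each partition step picks the worst pivot:
  Partition 1: 399 comparisons (n-1 elements to compare)
  Partition 2: 398 comparisons
  Partition 3: 397 comparisons
  Partition 4: 396 comparisons
  Partition 5: 395 comparisons
  ...
  Last partition: 0 comparisons
Total = (n-1) + (n-2) + ... + 1 + 0 = n*(n-1)/2
= 400*399/2 = 79800


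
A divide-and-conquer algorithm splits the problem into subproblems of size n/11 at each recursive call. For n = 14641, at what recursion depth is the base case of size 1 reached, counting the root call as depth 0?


At each depth, the problem size is divided by 11:
  Depth 0: problem size = 14641
  Depth 1: problem size = 1331
  Depth 2: problem size = 121
  Depth 3: problem size = 11
  Depth 4: problem size = 1 (base case)
The base case is reached at depth log_11(14641) = 4 (the tree has 5 levels counting depth 0, but the depth asked for is 4).
Recursion depth = 4


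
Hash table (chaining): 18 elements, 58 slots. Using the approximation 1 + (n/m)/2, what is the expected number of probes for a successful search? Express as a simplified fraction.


Computing expected probes:
alpha = 18/58
= 1 + alpha/2
= 1 + 18/(2*58)
= (2*58 + 18) / (2*58)
= 134/116 = 67/58


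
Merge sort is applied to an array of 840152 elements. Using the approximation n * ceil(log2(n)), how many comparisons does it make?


Merge sort divides the array into halves recursively.
Number of levels = ceil(log2(840152)) = 20
At each level, approximately n = 840152 comparisons are needed for merging.
Total comparisons ~ n * ceil(log2(n)) = 840152 * 20 = 16803040


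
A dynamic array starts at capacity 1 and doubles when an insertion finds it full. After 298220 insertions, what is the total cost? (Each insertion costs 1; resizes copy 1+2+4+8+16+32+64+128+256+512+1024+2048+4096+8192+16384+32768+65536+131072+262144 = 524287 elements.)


Insertion cost: 298220 (one per element)
Resizes occur just before inserting elements 2, 3, 5, 9, ...
Elements copied at each resize: 1 + 2 + 4 + 8 + 16 + 32 + 64 + 128 + 256 + 512 + 1024 + 2048 + 4096 + 8192 + 16384 + 32768 + 65536 + 131072 + 262144
Sum of copies = 524287 (geometric series: 2^k - 1)
Total = 298220 + 524287 = 822507


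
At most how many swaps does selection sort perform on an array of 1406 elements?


Each of the 1405 passes places one element in its final position.
Pass 1: swap minimum into position 0
Pass 2: swap minimum of remaining into position 1
...
Pass 1405: last two elements, one swap
Maximum swaps = 1406 - 1 = 1405


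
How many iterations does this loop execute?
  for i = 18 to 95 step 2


The loop variable i takes values starting at 18 and increments by 2 each iteration.
Sequence: i = 18, 20, 22, 24, 26, 28, 30, 32, 34, ...
The upper bound 95 is inclusive, so the count is floor((last - first) / step) + 1:
floor((95 - 18) / 2) + 1 = floor(77/2) + 1 = 38 + 1 = 39


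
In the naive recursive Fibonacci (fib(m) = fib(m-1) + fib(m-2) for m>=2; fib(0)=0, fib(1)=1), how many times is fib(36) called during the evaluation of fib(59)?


Let N(m) = number of times fib(m) is called while evaluating fib(59).
N(59) = 1 (the initial call).
N(58) = 1 (only fib(59) calls it).
For 1 <= m <= 57: fib(m) is called by fib(m+1) and fib(m+2), so
  N(m) = N(m+1) + N(m+2).
fib(0) is called only by fib(2), so N(0) = N(2).
Walk down from m=59:
  N(59)=1, N(58)=1, N(57)=2, N(56)=3, N(55)=5, N(54)=8, N(53)=13, N(52)=21, N(51)=34, N(50)=55, N(49)=89, N(48)=144, N(47)=233, N(46)=377, N(45)=610, N(44)=987, N(43)=1597, N(42)=2584, N(41)=4181, N(40)=6765, N(39)=10946, N(38)=17711, N(37)=28657, N(36)=46368
N(36) = 46368


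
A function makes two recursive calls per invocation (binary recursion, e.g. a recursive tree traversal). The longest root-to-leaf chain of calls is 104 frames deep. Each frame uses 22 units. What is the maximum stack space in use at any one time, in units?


Binary recursion: the two calls run one after the other, so only one root-to-leaf chain of frames is on the stack at a time.
Maximum depth (longest chain) = 104 frames
Each frame = 22 units
Max stack space = 104 * 22 = 2288


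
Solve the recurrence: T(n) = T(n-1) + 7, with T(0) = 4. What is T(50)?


Unrolling the recurrence:
T(50) = T(49) + 7
       = T(48) + 7 + 7
       = T(47) + 7*3
       ...
       = T(0) + 7*50
       = 4 + 350 = 354


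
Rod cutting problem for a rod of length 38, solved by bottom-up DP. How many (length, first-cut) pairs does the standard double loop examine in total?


For each subproblem length i = 1..38, the inner loop considers i possible first cuts.
Total = 1 + 2 + ... + 38
= 38*(38+1)/2
= 38*39/2 = 741


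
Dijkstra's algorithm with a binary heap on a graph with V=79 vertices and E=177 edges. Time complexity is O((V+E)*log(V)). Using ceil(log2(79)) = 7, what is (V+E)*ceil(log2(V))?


Dijkstra with a binary heap: each vertex is extracted once, each edge may relax once.
Each heap operation costs O(log V).
V + E = 79 + 177 = 256
ceil(log2(79)) = 7 (since 2^6 = 64 < 79 <= 128 = 2^7)
Total heap work = (V+E) * ceil(log2(V)) = 256 * 7 = 1792


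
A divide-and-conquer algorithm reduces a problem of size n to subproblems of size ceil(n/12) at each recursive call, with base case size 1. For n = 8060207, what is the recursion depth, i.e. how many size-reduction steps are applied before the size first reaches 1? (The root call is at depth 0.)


Each step divides the size by 12 (rounding up); after k steps the size is ceil(n/12^k), which equals 1 exactly when 12^k >= n.
So the depth is the smallest k with 12^k >= 8060207, i.e. ceil(log_12(8060207)).
12^6 = 2985984 < 8060207 <= 35831808 = 12^7
Recursion depth = 7


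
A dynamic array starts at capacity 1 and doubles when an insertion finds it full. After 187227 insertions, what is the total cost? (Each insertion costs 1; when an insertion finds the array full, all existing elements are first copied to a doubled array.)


Insertion cost: 187227 (one per element)
Resizes occur just before inserting elements 2, 3, 5, 9, ...
Elements copied at each resize: 1 + 2 + 4 + 8 + 16 + 32 + 64 + 128 + 256 + 512 + 1024 + 2048 + 4096 + 8192 + 16384 + 32768 + 65536 + 131072
Sum of copies = 262143 (geometric series: 2^k - 1)
Total = 187227 + 262143 = 449370


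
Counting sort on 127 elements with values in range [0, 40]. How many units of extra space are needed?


Output array size: 127 (to store sorted result)
Count array size: 41 (one slot per possible value, range 0 to 40)
Total extra space = 127 + 41 = 168


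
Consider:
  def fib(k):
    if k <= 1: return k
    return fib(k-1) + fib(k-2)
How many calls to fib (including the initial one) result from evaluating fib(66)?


Let C(m) = total calls to evaluate fib(m). Then C(0)=C(1)=1, and
C(m) = 1 + C(m-1) + C(m-2) for m >= 2.
Build the table (each entry = 1 + previous two):
  C(0) = 1
  C(1) = 1
  C(2) = 1 + 1 + 1 = 3
  C(3) = 1 + 3 + 1 = 5
  C(4) = 1 + 5 + 3 = 9
  C(5) = 1 + 9 + 5 = 15
  C(6) = 1 + 15 + 9 = 25
  C(7) = 1 + 25 + 15 = 41
  C(8) = 1 + 41 + 25 = 67
  C(9) = 1 + 67 + 41 = 109
  C(10) = 1 + 109 + 67 = 177
  C(11) = 1 + 177 + 109 = 287
  C(12) = 1 + 287 + 177 = 465
  C(13) = 1 + 465 + 287 = 753
  C(14) = 1 + 753 + 465 = 1219
  C(15) = 1 + 1219 + 753 = 1973
  C(16) = 1 + 1973 + 1219 = 3193
  C(17) = 1 + 3193 + 1973 = 5167
  C(18) = 1 + 5167 + 3193 = 8361
  C(19) = 1 + 8361 + 5167 = 13529
  C(20) = 1 + 13529 + 8361 = 21891
  C(21) = 1 + 21891 + 13529 = 35421
  C(22) = 1 + 35421 + 21891 = 57313
  C(23) = 1 + 57313 + 35421 = 92735
  C(24) = 1 + 92735 + 57313 = 150049
  C(25) = 1 + 150049 + 92735 = 242785
  C(26) = 1 + 242785 + 150049 = 392835
  C(27) = 1 + 392835 + 242785 = 635621
  C(28) = 1 + 635621 + 392835 = 1028457
  C(29) = 1 + 1028457 + 635621 = 1664079
  C(30) = 1 + 1664079 + 1028457 = 2692537
  C(31) = 1 + 2692537 + 1664079 = 4356617
  C(32) = 1 + 4356617 + 2692537 = 7049155
  C(33) = 1 + 7049155 + 4356617 = 11405773
  C(34) = 1 + 11405773 + 7049155 = 18454929
  C(35) = 1 + 18454929 + 11405773 = 29860703
  C(36) = 1 + 29860703 + 18454929 = 48315633
  C(37) = 1 + 48315633 + 29860703 = 78176337
  C(38) = 1 + 78176337 + 48315633 = 126491971
  C(39) = 1 + 126491971 + 78176337 = 204668309
  C(40) = 1 + 204668309 + 126491971 = 331160281
  C(41) = 1 + 331160281 + 204668309 = 535828591
  C(42) = 1 + 535828591 + 331160281 = 866988873
  C(43) = 1 + 866988873 + 535828591 = 1402817465
  C(44) = 1 + 1402817465 + 866988873 = 2269806339
  C(45) = 1 + 2269806339 + 1402817465 = 3672623805
  C(46) = 1 + 3672623805 + 2269806339 = 5942430145
  C(47) = 1 + 5942430145 + 3672623805 = 9615053951
  C(48) = 1 + 9615053951 + 5942430145 = 15557484097
  C(49) = 1 + 15557484097 + 9615053951 = 25172538049
  C(50) = 1 + 25172538049 + 15557484097 = 40730022147
  C(51) = 1 + 40730022147 + 25172538049 = 65902560197
  C(52) = 1 + 65902560197 + 40730022147 = 106632582345
  C(53) = 1 + 106632582345 + 65902560197 = 172535142543
  C(54) = 1 + 172535142543 + 106632582345 = 279167724889
  C(55) = 1 + 279167724889 + 172535142543 = 451702867433
  C(56) = 1 + 451702867433 + 279167724889 = 730870592323
  C(57) = 1 + 730870592323 + 451702867433 = 1182573459757
  C(58) = 1 + 1182573459757 + 730870592323 = 1913444052081
  C(59) = 1 + 1913444052081 + 1182573459757 = 3096017511839
  C(60) = 1 + 3096017511839 + 1913444052081 = 5009461563921
  C(61) = 1 + 5009461563921 + 3096017511839 = 8105479075761
  C(62) = 1 + 8105479075761 + 5009461563921 = 13114940639683
  C(63) = 1 + 13114940639683 + 8105479075761 = 21220419715445
  C(64) = 1 + 21220419715445 + 13114940639683 = 34335360355129
  C(65) = 1 + 34335360355129 + 21220419715445 = 55555780070575
  C(66) = 1 + 55555780070575 + 34335360355129 = 89891140425705
Total calls for fib(66) = 89891140425705


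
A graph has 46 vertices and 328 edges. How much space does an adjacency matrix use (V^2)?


Adjacency matrix: V x V grid of entries
Space = V^2 = 46^2 = 46 * 46 = 2116


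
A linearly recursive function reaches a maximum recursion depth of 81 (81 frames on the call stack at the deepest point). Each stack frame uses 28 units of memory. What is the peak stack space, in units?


Maximum recursion depth = 81 frames
Memory per frame = 28 units
Total stack space = depth * frame_size
= 81 * 28 = 2268


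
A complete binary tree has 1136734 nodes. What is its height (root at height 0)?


In a complete binary tree, level k holds nodes 2^k .. 2^(k+1)-1 (1-indexed).
Height = floor(log2(n)) = floor(log2(1136734)) = 20
Check: 2^20 = 1048576 <= 1136734 < 2097152 = 2^21


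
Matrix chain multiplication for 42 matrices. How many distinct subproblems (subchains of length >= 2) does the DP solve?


Subproblems are indexed by (i, j) where i < j.
Number of such pairs = n*(n-1)/2
= 42 * 41 / 2
= 861


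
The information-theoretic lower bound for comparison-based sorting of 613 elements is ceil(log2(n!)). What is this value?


A binary decision tree of height h has at most 2^h leaves and needs at least n! of them, so h >= ceil(log2(n!)).
613! is far too large to multiply out, so use Stirling's series:
  ln(n!) ~ n ln n - n + (1/2) ln(2 pi n) + 1/(12n)  (error below 1/(360 n^3), negligible here)
  ln(613) = 6.4183649
  n ln n = 613 * 6.4183649 = 3934.4577
  (1/2) ln(2 pi * 613) = (1/2) ln(3851.5926) = 4.1281
  1/(12*613) = 0.0001
  ln(613!) ~ 3934.4577 - 613 + 4.1281 + 0.0001 = 3325.5859
Convert to base 2: log2(613!) = 3325.5859 / ln 2 = 3325.5859 / 0.69314718 = 4797.8063
ceil(4797.8063) = 4798


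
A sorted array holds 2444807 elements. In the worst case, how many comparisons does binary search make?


Halving sequence: 2444807 -> 1222403 -> 611201 -> 305600 -> 152800 -> 76400 -> 38200 -> 19100 -> 9550 -> 4775 -> 2387 -> 1193 -> 596 -> 298 -> 149 -> 74 -> 37 -> 18 -> 9 -> 4 -> 2 -> 1
Number of halvings = 21
Max comparisons = 21 + 1 = 22


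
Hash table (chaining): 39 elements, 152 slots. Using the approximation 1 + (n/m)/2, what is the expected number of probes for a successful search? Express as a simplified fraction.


Computing expected probes:
alpha = 39/152
= 1 + alpha/2
= 1 + 39/(2*152)
= (2*152 + 39) / (2*152)
= 343/304


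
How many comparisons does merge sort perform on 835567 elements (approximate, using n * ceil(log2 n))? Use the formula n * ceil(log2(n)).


Recursion depth: ceil(log2(835567)) = 20
Each recursion level merges n = 835567 elements
Total = 835567 * 20 = 16711340


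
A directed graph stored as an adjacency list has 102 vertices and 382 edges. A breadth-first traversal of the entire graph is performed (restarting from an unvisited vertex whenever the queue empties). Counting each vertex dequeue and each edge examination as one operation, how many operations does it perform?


A full BFS traversal dequeues each vertex once and examines each edge once.
Vertex visits: 102
Edge visits: 382
V + E = 102 + 382 = 484


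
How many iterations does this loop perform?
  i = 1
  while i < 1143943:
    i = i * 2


The loop variable doubles each iteration:
i = 1 -> 2 -> 4 -> 8 -> 16 -> 32 -> 64 -> 128 -> 256 -> 512 -> 1024 -> 2048 -> 4096 -> 8192 -> 16384 -> 32768 -> 65536 -> 131072 -> 262144 -> 524288 -> 1048576 -> 2097152 (stop, 2097152 >= 1143943)
Number of doublings = ceil(log2(1143943)) = 21


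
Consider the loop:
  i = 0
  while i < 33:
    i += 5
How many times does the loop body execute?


Starting at i = 0, each iteration adds 5.
Iterations until i >= 33:
  Iteration 1: i = 0 -> i = 5
  Iteration 2: i = 5 -> i = 10
  Iteration 3: i = 10 -> i = 15
  Iteration 4: i = 15 -> i = 20
  Iteration 5: i = 20 -> i = 25
  Iteration 6: i = 25 -> i = 30
  Iteration 7: i = 30 -> i = 35
Total iterations = ceil(33/5) = 7


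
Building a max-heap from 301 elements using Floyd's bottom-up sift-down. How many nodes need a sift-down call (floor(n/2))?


In a heap of 301 elements (0-indexed array):
  Last element index: 300
  Parent of last element: floor((300 - 1) / 2) = 149
  Internal nodes: indices 0 to 149
  Count = floor(301/2) = 150


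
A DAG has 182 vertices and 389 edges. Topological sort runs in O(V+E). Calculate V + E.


V = 182 (vertex processing)
E = 389 (edge processing)
V + E = 182 + 389 = 571


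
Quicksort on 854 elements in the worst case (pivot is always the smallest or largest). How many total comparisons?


In the worst case, each partition step picks the worst pivot:
  Partition 1: 853 comparisons (n-1 elements to compare)
  Partition 2: 852 comparisons
  Partition 3: 851 comparisons
  Partition 4: 850 comparisons
  Partition 5: 849 comparisons
  ...
  Last partition: 0 comparisons
Total = (n-1) + (n-2) + ... + 1 + 0 = n*(n-1)/2
= 854*853/2 = 364231


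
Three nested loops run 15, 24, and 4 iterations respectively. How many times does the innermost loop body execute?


Loop 1 (outermost): 15 iterations
Loop 2 (middle): 24 iterations per outer
Loop 3 (innermost): 4 iterations per middle
Total = 15 * 24 * 4 = 1440


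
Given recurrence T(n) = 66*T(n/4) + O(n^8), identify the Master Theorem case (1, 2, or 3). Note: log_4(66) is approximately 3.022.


Master Theorem parameters: a=66, b=4, c=8
log_b(a) = 3.022
Compare b^c with a: 4^8 = 65536 > 66, so c > log_b(a).
Comparing c=8 vs log_b(a)=3.022:
8 > 3.022 => Case 3
Result: T(n) = O(n^8)
Master Theorem case = 3


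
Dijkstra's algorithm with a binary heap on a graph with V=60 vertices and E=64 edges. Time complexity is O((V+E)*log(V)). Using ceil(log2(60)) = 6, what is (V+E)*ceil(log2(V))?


Dijkstra with a binary heap: each vertex is extracted once, each edge may relax once.
Each heap operation costs O(log V).
V + E = 60 + 64 = 124
ceil(log2(60)) = 6 (since 2^5 = 32 < 60 <= 64 = 2^6)
Total heap work = (V+E) * ceil(log2(V)) = 124 * 6 = 744


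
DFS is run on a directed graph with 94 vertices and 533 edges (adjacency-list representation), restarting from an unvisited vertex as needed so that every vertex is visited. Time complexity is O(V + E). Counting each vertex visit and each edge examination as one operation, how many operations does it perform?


A full DFS traversal processes each vertex exactly once (push/pop on stack).
Each directed edge is examined once.
V = 94, E = 533
V + E = 627


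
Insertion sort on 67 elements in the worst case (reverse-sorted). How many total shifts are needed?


In the worst case (reverse-sorted), each element shifts past all previous:
  Element 1: 1 shifts
  Element 2: 2 shifts
  Element 3: 3 shifts
  Element 4: 4 shifts
  Element 5: 5 shifts
  ...
  Element 66: 66 shifts
Total = 1 + 2 + ... + 66
= 67*(67-1)/2 = 2211


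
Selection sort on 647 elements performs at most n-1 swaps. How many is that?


Each of the 646 passes places one element in its final position.
Pass 1: swap minimum into position 0
Pass 2: swap minimum of remaining into position 1
...
Pass 646: last two elements, one swap
Maximum swaps = 647 - 1 = 646


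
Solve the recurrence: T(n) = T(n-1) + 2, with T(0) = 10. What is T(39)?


Unrolling the recurrence:
T(39) = T(38) + 2
       = T(37) + 2 + 2
       = T(36) + 2*3
       ...
       = T(0) + 2*39
       = 10 + 78 = 88


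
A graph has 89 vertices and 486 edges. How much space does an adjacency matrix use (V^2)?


Adjacency matrix: V x V grid of entries
Space = V^2 = 89^2 = 89 * 89 = 7921


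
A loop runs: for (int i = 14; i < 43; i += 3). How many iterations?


Loop starts at i = 14, increments by 3, stops when i >= 43.
Number of iterations = ceil((43 - 14) / 3)
= ceil(29 / 3)
= 10


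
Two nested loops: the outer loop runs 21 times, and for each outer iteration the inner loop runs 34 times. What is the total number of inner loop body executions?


Outer loop: 21 iterations
Inner loop: 34 iterations per outer iteration
Total = 21 * 34 = 714


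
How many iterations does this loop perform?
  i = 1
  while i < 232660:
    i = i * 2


The loop variable doubles each iteration:
i = 1 -> 2 -> 4 -> 8 -> 16 -> 32 -> 64 -> 128 -> 256 -> 512 -> 1024 -> 2048 -> 4096 -> 8192 -> 16384 -> 32768 -> 65536 -> 131072 -> 262144 (stop, 262144 >= 232660)
Number of doublings = ceil(log2(232660)) = 18


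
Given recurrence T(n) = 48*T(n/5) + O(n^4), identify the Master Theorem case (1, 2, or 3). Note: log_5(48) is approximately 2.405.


Master Theorem parameters: a=48, b=5, c=4
log_b(a) = 2.405
Compare b^c with a: 5^4 = 625 > 48, so c > log_b(a).
Comparing c=4 vs log_b(a)=2.405:
4 > 2.405 => Case 3
Result: T(n) = O(n^4)
Master Theorem case = 3


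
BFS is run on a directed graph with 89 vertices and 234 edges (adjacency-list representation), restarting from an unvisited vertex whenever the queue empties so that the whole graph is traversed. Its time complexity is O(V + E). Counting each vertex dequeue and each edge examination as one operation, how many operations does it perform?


A full BFS traversal dequeues each vertex exactly once and examines each directed edge exactly once.
V = 89 (vertex processing cost)
E = 234 (edge examination cost)
Total operations proportional to V + E = 89 + 234 = 323


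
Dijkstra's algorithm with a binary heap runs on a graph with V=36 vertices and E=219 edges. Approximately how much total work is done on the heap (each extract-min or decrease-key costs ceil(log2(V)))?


Dijkstra with a binary heap: each vertex is extracted once, each edge may relax once.
Each heap operation costs O(log V).
V + E = 36 + 219 = 255
ceil(log2(36)) = 6 (since 2^5 = 32 < 36 <= 64 = 2^6)
Total heap work = (V+E) * ceil(log2(V)) = 255 * 6 = 1530


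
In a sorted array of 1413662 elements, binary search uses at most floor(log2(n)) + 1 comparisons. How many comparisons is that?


Halving sequence: 1413662 -> 706831 -> 353415 -> 176707 -> 88353 -> 44176 -> 22088 -> 11044 -> 5522 -> 2761 -> 1380 -> 690 -> 345 -> 172 -> 86 -> 43 -> 21 -> 10 -> 5 -> 2 -> 1
Number of halvings = 20
Max comparisons = 20 + 1 = 21


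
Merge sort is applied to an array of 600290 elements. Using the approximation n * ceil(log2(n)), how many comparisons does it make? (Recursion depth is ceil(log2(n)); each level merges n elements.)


Merge sort divides the array into halves recursively.
Number of levels = ceil(log2(600290)) = 20
At each level, approximately n = 600290 comparisons are needed for merging.
Total comparisons ~ n * ceil(log2(n)) = 600290 * 20 = 12005800


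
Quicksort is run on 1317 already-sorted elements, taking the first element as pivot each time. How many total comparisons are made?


Sum of comparisons per partition:
1316 + 1315 + ... + 1 + 0
= 1317 * (1317 - 1) / 2
= 1317 * 1316 / 2
= 866586


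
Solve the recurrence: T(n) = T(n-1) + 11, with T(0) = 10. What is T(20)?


Unrolling the recurrence:
T(20) = T(19) + 11
       = T(18) + 11 + 11
       = T(17) + 11*3
       ...
       = T(0) + 11*20
       = 10 + 220 = 230


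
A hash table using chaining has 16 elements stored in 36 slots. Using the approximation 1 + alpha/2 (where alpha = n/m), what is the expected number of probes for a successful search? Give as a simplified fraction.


Load factor alpha = n/m = 16/36
Expected probes = 1 + alpha/2 = 1 + 16/(2*36)
= 1 + 16/72
= 72/72 + 16/72
= 88/72
Simplify: 11/9


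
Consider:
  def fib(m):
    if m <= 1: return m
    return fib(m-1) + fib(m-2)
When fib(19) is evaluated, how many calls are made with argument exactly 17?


Let N(m) = number of times fib(m) is called while evaluating fib(19).
N(19) = 1 (the initial call).
N(18) = 1 (only fib(19) calls it).
For 1 <= m <= 17: fib(m) is called by fib(m+1) and fib(m+2), so
  N(m) = N(m+1) + N(m+2).
fib(0) is called only by fib(2), so N(0) = N(2).
Walk down from m=19:
  N(19)=1, N(18)=1, N(17)=2
N(17) = 2


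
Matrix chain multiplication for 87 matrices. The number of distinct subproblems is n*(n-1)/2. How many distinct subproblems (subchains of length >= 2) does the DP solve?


Subproblems are indexed by (i, j) where i < j.
Number of such pairs = n*(n-1)/2
= 87 * 86 / 2
= 3741


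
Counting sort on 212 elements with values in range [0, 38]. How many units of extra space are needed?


Output array size: 212 (to store sorted result)
Count array size: 39 (one slot per possible value, range 0 to 38)
Total extra space = 212 + 39 = 251


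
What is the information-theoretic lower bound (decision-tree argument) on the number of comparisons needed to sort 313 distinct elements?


A binary decision tree of height h has at most 2^h leaves and needs at least n! of them, so h >= ceil(log2(n!)).
313! is far too large to multiply out, so use Stirling's series:
  ln(n!) ~ n ln n - n + (1/2) ln(2 pi n) + 1/(12n)  (error below 1/(360 n^3), negligible here)
  ln(313) = 5.7462032
  n ln n = 313 * 5.7462032 = 1798.5616
  (1/2) ln(2 pi * 313) = (1/2) ln(1966.6370) = 3.7920
  1/(12*313) = 0.0003
  ln(313!) ~ 1798.5616 - 313 + 3.7920 + 0.0003 = 1489.3539
Convert to base 2: log2(313!) = 1489.3539 / ln 2 = 1489.3539 / 0.69314718 = 2148.6835
ceil(2148.6835) = 2149


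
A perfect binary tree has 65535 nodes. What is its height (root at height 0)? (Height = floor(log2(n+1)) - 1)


For a perfect binary tree of height h: n = 2^(h+1) - 1, so h = log2(n+1) - 1.
  n + 1 = 65536 = 2^16
  log2(65536) = 16
  height = 16 - 1 = 15


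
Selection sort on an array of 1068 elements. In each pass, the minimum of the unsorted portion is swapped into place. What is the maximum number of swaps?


Selection sort performs one swap per pass:
  Pass 1: find min in positions 0 to 1067, swap with position 0
  Pass 2: find min in positions 1 to 1067, swap with position 1
  Pass 3: find min in positions 2 to 1067, swap with position 2
  Pass 4: find min in positions 3 to 1067, swap with position 3
  Pass 5: find min in positions 4 to 1067, swap with position 4
  ... (1062 more passes)
Total passes (and swaps) = n - 1 = 1068 - 1 = 1067


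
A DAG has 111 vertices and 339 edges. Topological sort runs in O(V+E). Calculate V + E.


V = 111 (vertex processing)
E = 339 (edge processing)
V + E = 111 + 339 = 450


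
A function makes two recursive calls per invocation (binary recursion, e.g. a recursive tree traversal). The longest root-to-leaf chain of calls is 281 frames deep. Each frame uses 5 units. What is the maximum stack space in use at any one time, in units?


Binary recursion: the two calls run one after the other, so only one root-to-leaf chain of frames is on the stack at a time.
Maximum depth (longest chain) = 281 frames
Each frame = 5 units
Max stack space = 281 * 5 = 1405


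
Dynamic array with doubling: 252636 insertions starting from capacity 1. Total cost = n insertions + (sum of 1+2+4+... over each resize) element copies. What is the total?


n = 252636
Insertion costs: 252636
Resizes copy 1, 2, 4, ... up to the largest power of 2 that is <= n-1 = 252635, i.e. 131072.
Copy costs = 1 + 2 + 4 + 8 + 16 + 32 + 64 + 128 + 256 + 512 + 1024 + 2048 + 4096 + 8192 + 16384 + 32768 + 65536 + 131072 = 262143
Total = 252636 + 262143 = 514779


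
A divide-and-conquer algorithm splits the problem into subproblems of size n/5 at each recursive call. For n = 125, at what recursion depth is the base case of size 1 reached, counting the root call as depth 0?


At each depth, the problem size is divided by 5:
  Depth 0: problem size = 125
  Depth 1: problem size = 25
  Depth 2: problem size = 5
  Depth 3: problem size = 1 (base case)
The base case is reached at depth log_5(125) = 3 (the tree has 4 levels counting depth 0, but the depth asked for is 3).
Recursion depth = 3


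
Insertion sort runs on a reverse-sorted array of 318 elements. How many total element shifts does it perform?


Sum of shifts = 1 + 2 + 3 + ... + 317
= 318 * 317 / 2
= 100806 / 2
= 50403


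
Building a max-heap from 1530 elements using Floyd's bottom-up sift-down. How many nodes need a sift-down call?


In a heap of 1530 elements (0-indexed array):
  Last element index: 1529
  Parent of last element: floor((1529 - 1) / 2) = 764
  Internal nodes: indices 0 to 764
  Count = floor(1530/2) = 765


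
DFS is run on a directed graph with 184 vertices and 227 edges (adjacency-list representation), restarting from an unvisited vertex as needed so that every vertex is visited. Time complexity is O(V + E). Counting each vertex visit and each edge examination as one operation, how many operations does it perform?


A full DFS traversal processes each vertex exactly once (push/pop on stack).
Each directed edge is examined once.
V = 184, E = 227
V + E = 411


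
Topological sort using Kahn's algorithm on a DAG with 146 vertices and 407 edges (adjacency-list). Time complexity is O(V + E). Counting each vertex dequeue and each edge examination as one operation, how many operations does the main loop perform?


Kahn's algorithm:
  1. Compute in-degrees: O(V + E)
  2. Process queue: each vertex dequeued once (O(V))
     each edge examined once (O(E))
Total = V + E = 146 + 407 = 553


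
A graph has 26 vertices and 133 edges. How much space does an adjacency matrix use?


Adjacency matrix: V x V grid of entries
Space = V^2 = 26^2 = 26 * 26 = 676


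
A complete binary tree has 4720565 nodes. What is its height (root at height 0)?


In a complete binary tree, level k holds nodes 2^k .. 2^(k+1)-1 (1-indexed).
Height = floor(log2(n)) = floor(log2(4720565)) = 22
Check: 2^22 = 4194304 <= 4720565 < 8388608 = 2^23


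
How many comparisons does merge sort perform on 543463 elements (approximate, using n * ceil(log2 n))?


Recursion depth: ceil(log2(543463)) = 20
Each recursion level merges n = 543463 elements
Total = 543463 * 20 = 10869260


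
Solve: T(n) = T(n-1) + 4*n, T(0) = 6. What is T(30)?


Expanding the recurrence:
T(30) = T(29) + 4*30
       = T(28) + 4*29 + 4*30
       ...
       = T(0) + 4*(1 + 2 + ... + 30)
       = 6 + 4 * 30*31/2
       = 6 + 4 * 465
       = 6 + 1860 = 1866


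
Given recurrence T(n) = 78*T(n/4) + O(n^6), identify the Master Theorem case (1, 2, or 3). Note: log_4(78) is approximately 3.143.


Master Theorem parameters: a=78, b=4, c=6
log_b(a) = 3.143
Compare b^c with a: 4^6 = 4096 > 78, so c > log_b(a).
Comparing c=6 vs log_b(a)=3.143:
6 > 3.143 => Case 3
Result: T(n) = O(n^6)
Master Theorem case = 3


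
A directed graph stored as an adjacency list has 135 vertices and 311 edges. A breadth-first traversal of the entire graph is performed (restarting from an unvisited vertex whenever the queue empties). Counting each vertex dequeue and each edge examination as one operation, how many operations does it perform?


A full BFS traversal dequeues each vertex once and examines each edge once.
Vertex visits: 135
Edge visits: 311
V + E = 135 + 311 = 446


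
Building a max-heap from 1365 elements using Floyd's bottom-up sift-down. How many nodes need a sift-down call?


In a heap of 1365 elements (0-indexed array):
  Last element index: 1364
  Parent of last element: floor((1364 - 1) / 2) = 681
  Internal nodes: indices 0 to 681
  Count = floor(1365/2) = 682


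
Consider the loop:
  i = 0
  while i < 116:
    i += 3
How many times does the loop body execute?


Starting at i = 0, each iteration adds 3.
Iterations until i >= 116:
  Iteration 1: i = 0 -> i = 3
  Iteration 2: i = 3 -> i = 6
  Iteration 3: i = 6 -> i = 9
  Iteration 4: i = 9 -> i = 12
  Iteration 5: i = 12 -> i = 15
  Iteration 6: i = 15 -> i = 18
  Iteration 7: i = 18 -> i = 21
  Iteration 8: i = 21 -> i = 24
  ... continuing ...
Total iterations = ceil(116/3) = 39


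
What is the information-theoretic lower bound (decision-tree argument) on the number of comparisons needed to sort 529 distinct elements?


A binary decision tree of height h has at most 2^h leaves and needs at least n! of them, so h >= ceil(log2(n!)).
529! is far too large to multiply out, so use Stirling's series:
  ln(n!) ~ n ln n - n + (1/2) ln(2 pi n) + 1/(12n)  (error below 1/(360 n^3), negligible here)
  ln(529) = 6.2709884
  n ln n = 529 * 6.2709884 = 3317.3529
  (1/2) ln(2 pi * 529) = (1/2) ln(3323.8050) = 4.0544
  1/(12*529) = 0.0002
  ln(529!) ~ 3317.3529 - 529 + 4.0544 + 0.0002 = 2792.4075
Convert to base 2: log2(529!) = 2792.4075 / ln 2 = 2792.4075 / 0.69314718 = 4028.5925
ceil(4028.5925) = 4029


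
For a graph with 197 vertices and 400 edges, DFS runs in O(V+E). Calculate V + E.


A full DFS traversal visits each vertex once and examines each edge once.
V = 197
E = 400
Sum = 197 + 400 = 597


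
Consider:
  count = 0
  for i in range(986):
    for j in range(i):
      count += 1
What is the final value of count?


For each i, the inner loop runs i times:
  i=0: inner runs 0 times
  i=1: inner runs 1 time
  i=2: inner runs 2 times
  i=3: inner runs 3 times
  i=4: inner runs 4 times
  i=5: inner runs 5 times
  i=6: inner runs 6 times
  i=7: inner runs 7 times
  ...
Total = 0 + 1 + 2 + ... + 985 = 986*(986-1)/2 = 485605


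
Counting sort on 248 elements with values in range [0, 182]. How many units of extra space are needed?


Output array size: 248 (to store sorted result)
Count array size: 183 (one slot per possible value, range 0 to 182)
Total extra space = 248 + 183 = 431


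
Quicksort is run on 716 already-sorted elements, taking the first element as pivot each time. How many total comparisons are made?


Sum of comparisons per partition:
715 + 714 + ... + 1 + 0
= 716 * (716 - 1) / 2
= 716 * 715 / 2
= 255970


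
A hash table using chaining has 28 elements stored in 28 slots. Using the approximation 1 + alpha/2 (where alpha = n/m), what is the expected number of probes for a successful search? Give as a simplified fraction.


Load factor alpha = n/m = 28/28
Expected probes = 1 + alpha/2 = 1 + 28/(2*28)
= 1 + 28/56
= 56/56 + 28/56
= 84/56
Simplify: 3/2


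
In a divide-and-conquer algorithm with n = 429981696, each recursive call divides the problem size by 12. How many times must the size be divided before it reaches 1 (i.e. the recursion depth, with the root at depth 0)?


Number of divisions = log_12(429981696)
Sizes: 429981696 -> 35831808 -> 2985984 -> 248832 -> 20736 -> 1728 -> 144 -> 12 -> 1 (8 divisions)
Recursion depth = 8


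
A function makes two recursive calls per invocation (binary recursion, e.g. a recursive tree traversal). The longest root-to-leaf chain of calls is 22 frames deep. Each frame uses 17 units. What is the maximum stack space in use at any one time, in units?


Binary recursion: the two calls run one after the other, so only one root-to-leaf chain of frames is on the stack at a time.
Maximum depth (longest chain) = 22 frames
Each frame = 17 units
Max stack space = 22 * 17 = 374


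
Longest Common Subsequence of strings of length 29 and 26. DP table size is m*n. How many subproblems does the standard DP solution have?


DP table indexed by positions in both strings.
First string: 29 positions
Second string: 26 positions
Total = 29 * 26 = 754


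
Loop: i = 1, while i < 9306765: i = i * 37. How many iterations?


i multiplies by 37 each step:
i = 1 -> 37 -> 1369 -> 50653 -> 1874161 -> 69343957 (stop)
Iterations = ceil(log_37(9306765)) = 5


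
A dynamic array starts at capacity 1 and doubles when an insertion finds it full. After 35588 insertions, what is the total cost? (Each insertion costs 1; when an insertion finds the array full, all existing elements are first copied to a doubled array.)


Insertion cost: 35588 (one per element)
Resizes occur just before inserting elements 2, 3, 5, 9, ...
Elements copied at each resize: 1 + 2 + 4 + 8 + 16 + 32 + 64 + 128 + 256 + 512 + 1024 + 2048 + 4096 + 8192 + 16384 + 32768
Sum of copies = 65535 (geometric series: 2^k - 1)
Total = 35588 + 65535 = 101123


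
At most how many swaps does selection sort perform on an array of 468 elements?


Each of the 467 passes places one element in its final position.
Pass 1: swap minimum into position 0
Pass 2: swap minimum of remaining into position 1
...
Pass 467: last two elements, one swap
Maximum swaps = 468 - 1 = 467


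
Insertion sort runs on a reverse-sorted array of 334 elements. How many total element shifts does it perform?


Sum of shifts = 1 + 2 + 3 + ... + 333
= 334 * 333 / 2
= 111222 / 2
= 55611


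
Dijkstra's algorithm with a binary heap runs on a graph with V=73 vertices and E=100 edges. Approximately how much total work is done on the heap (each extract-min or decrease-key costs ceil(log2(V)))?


Dijkstra with a binary heap: each vertex is extracted once, each edge may relax once.
Each heap operation costs O(log V).
V + E = 73 + 100 = 173
ceil(log2(73)) = 7 (since 2^6 = 64 < 73 <= 128 = 2^7)
Total heap work = (V+E) * ceil(log2(V)) = 173 * 7 = 1211


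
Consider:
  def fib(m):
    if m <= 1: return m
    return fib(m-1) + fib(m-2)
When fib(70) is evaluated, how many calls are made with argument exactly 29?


Let N(m) = number of times fib(m) is called while evaluating fib(70).
N(70) = 1 (the initial call).
N(69) = 1 (only fib(70) calls it).
For 1 <= m <= 68: fib(m) is called by fib(m+1) and fib(m+2), so
  N(m) = N(m+1) + N(m+2).
fib(0) is called only by fib(2), so N(0) = N(2).
Walk down from m=70:
  N(70)=1, N(69)=1, N(68)=2, N(67)=3, N(66)=5, N(65)=8, N(64)=13, N(63)=21, N(62)=34, N(61)=55, N(60)=89, N(59)=144, N(58)=233, N(57)=377, N(56)=610, N(55)=987, N(54)=1597, N(53)=2584, N(52)=4181, N(51)=6765, N(50)=10946, N(49)=17711, N(48)=28657, N(47)=46368, N(46)=75025, N(45)=121393, N(44)=196418, N(43)=317811, N(42)=514229, N(41)=832040, N(40)=1346269, N(39)=2178309, N(38)=3524578, N(37)=5702887, N(36)=9227465, N(35)=14930352, N(34)=24157817, N(33)=39088169, N(32)=63245986, N(31)=102334155, N(30)=165580141, N(29)=267914296
N(29) = 267914296


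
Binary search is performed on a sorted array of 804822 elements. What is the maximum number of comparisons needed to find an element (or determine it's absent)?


Binary search halves the search space each comparison:
  Step 1: search space = 804822 -> 402411
  Step 2: search space = 402411 -> 201205
  Step 3: search space = 201205 -> 100602
  Step 4: search space = 100602 -> 50301
  Step 5: search space = 50301 -> 25150
  Step 6: search space = 25150 -> 12575
  Step 7: search space = 12575 -> 6287
  Step 8: search space = 6287 -> 3143
  Step 9: search space = 3143 -> 1571
  Step 10: search space = 1571 -> 785
  Step 11: search space = 785 -> 392
  Step 12: search space = 392 -> 196
  Step 13: search space = 196 -> 98
  Step 14: search space = 98 -> 49
  Step 15: search space = 49 -> 24
  Step 16: search space = 24 -> 12
  Step 17: search space = 12 -> 6
  Step 18: search space = 6 -> 3
  Step 19: search space = 3 -> 1
  Step 20: search space = 1 (final check)
Maximum comparisons = floor(log2(804822)) + 1 = 19 + 1 = 20
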